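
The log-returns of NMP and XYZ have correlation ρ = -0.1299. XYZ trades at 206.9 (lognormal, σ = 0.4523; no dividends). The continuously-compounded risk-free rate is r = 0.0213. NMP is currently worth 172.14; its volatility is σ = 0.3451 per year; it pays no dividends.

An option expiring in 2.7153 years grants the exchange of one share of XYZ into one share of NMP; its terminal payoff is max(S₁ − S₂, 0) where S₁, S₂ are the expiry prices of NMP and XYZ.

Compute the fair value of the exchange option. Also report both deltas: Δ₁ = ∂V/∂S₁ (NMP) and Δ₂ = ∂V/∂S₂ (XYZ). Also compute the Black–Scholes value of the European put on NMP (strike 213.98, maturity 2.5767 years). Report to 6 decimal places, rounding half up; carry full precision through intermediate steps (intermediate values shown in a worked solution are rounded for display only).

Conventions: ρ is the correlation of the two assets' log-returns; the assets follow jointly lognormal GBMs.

exchange price = 55.951906
Δ1 = 0.622588
Δ2 = -0.247561
price(NMP put K=213.98) = 57.787309

σ_eff = √(σ₁² + σ₂² − 2ρσ₁σ₂) = √(0.3451² + 0.4523² − 2·-0.1299·0.3451·0.4523) = 0.603507
d₁ = (ln(S₁/S₂) + (q₂ − q₁ + σ_eff²/2)T) / (σ_eff√T) = (ln(172.14/206.9) + (0.0 − 0.0 + 0.182111)·2.7153) / 0.994470 = 0.312284
d₂ = d₁ − σ_eff√T = 0.312284 − 0.994470 = -0.682185
N(d₁) = 0.622588,  N(d₂) = 0.247561
V = S₁·e^{−q₁T}·N(d₁) − S₂·e^{−q₂T}·N(d₂) = 107.172267 − 51.220361 = 55.951906
Δ₁ = e^{−q₁T}·N(d₁) = 0.622588;  Δ₂ = −e^{−q₂T}·N(d₂) = -0.247561
[vanilla: NMP put K=213.98]
σ√T = 0.3451·√2.5767 = 0.553958
d₁ = (ln(S/K) + (r+σ²/2)T) / (σ√T) = (ln(172.14/213.98) + (0.0213+0.3451²/2)·2.5767) / 0.553958 = (-0.217574 + 0.208318) / 0.553958 = -0.016709
d₂ = d₁ − σ√T = -0.016709 − 0.553958 = -0.570667
e^{−rT} = 0.946595
N(−d₁) = 0.506666,  N(−d₂) = 0.715887
price = K·e^{−rT}·N(−d₂) − S·N(−d₁) = 145.004715 − 87.217406 = 57.787309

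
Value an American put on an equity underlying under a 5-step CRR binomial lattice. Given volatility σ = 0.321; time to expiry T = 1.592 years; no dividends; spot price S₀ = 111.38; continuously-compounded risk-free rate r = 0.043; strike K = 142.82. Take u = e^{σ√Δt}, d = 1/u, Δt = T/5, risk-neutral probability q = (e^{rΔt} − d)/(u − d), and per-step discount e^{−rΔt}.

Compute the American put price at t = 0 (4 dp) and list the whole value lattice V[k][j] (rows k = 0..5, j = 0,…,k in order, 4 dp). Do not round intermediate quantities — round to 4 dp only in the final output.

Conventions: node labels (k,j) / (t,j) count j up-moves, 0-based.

Δt=0.31840, u=1.19857, d=0.83433, q=0.49269, disc=e^(-rΔt)=0.98640
k=5 terminal: V=max(K-S,0) → 97.7915 78.1333 49.8927 9.3231 0.0000 0.0000
k=4: j=0 S=53.9699 intr=88.8501 cont=86.9081 V=88.8501[EX]; j=1 S=77.5317 intr=65.2883 cont=63.3463 V=65.2883[EX]; j=2 S=111.3800 intr=31.4400 cont=29.4979 V=31.4400[EX]; j=3 S=160.0056 intr=0.0000 cont=4.6654 V=4.6654[hold]; j=4 S=229.8598 intr=0.0000 cont=0.0000 V=0.0000[hold]
k=3: j=0 S=64.6867 intr=78.1333 cont=76.1912 V=78.1333[EX]; j=1 S=92.9273 intr=49.8927 cont=47.9507 V=49.8927[EX]; j=2 S=133.4969 intr=9.3231 cont=18.0004 V=18.0004[hold]; j=3 S=191.7782 intr=0.0000 cont=2.3346 V=2.3346[hold]
k=2: j=0 S=77.5317 intr=65.2883 cont=63.3463 V=65.2883[EX]; j=1 S=111.3800 intr=31.4400 cont=33.7150 V=33.7150[hold]; j=2 S=160.0056 intr=0.0000 cont=10.1422 V=10.1422[hold]
k=1: j=0 S=92.9273 intr=49.8927 cont=49.0563 V=49.8927[EX]; j=1 S=133.4969 intr=9.3231 cont=21.8005 V=21.8005[hold]
k=0: j=0 S=111.3800 intr=31.4400 cont=35.5618 V=35.5618[hold]

price = 35.5618
tree:
35.5618
49.8927 21.8005
65.2883 33.7150 10.1422
78.1333 49.8927 18.0004 2.3346
88.8501 65.2883 31.4400 4.6654 0.0000
97.7915 78.1333 49.8927 9.3231 0.0000 0.0000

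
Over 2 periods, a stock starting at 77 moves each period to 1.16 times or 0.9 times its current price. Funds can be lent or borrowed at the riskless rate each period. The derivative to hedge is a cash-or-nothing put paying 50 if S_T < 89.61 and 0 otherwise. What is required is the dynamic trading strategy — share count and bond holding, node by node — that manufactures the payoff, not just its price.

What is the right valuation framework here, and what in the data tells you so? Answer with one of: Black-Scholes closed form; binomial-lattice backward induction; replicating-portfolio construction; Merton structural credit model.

framework: replicating-portfolio construction

Key observation: what is demanded is not a single number but the (Δ, B) position at each node of the 1.16/0.9 tree starting at 77; constructing those positions is the replicating-portfolio method.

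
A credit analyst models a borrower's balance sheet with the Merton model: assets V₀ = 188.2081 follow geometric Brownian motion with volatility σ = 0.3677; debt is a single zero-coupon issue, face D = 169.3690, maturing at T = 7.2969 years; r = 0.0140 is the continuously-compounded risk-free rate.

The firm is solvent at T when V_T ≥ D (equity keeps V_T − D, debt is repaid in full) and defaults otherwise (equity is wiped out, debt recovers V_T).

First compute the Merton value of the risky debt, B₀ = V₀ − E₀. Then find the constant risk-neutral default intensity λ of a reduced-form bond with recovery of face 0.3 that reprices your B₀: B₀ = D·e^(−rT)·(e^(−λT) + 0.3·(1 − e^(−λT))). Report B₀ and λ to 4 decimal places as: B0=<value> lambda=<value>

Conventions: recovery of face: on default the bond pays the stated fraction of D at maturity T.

With assets at 188.2081 and a single debt payment of 169.3690 at 7.2969 years:
d₁ = [ln(V₀/D) + (r + σ²/2)T] / (σ√T)
   = [ln(188.2081/169.3690) + (0.0140 + 0.5·0.3677²)·7.2969] / (0.3677·√7.2969)
   = [0.105468 + 0.595439] / 0.993260 = 0.705664
d₂ = d₁ − σ√T = 0.705664 − 0.993260 = -0.287596
N(d₁) = 0.759801,  N(d₂) = 0.386828,  e^(−rT) = 0.902888
E₀ = V₀·N(d₁) − D·e^(−rT)·N(d₂)
   = 188.2081·0.759801 − 169.3690·0.902888·0.386828 = 83.846543
B₀ = V₀ − E₀ = 188.2081 − 83.846543 = 104.361557
e^(−λT) = (B₀·e^(rT)/D − 0.3)/(1 − 0.3) = (104.3616·1.107557/169.3690 − 0.3)/0.7 = 0.54636167
λ = −ln(0.54636167)/7.2969 = 0.082840

B0=104.3616 lambda=0.0828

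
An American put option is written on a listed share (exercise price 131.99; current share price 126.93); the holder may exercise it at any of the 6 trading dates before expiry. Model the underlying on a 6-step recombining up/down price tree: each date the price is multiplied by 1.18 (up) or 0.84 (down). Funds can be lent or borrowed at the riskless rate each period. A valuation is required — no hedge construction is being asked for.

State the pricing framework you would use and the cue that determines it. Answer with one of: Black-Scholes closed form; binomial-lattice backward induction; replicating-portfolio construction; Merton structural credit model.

framework: binomial-lattice backward induction

Key observation: early exercise of the strike-131.99 put must be checked at each of the 6 dates (spot 126.93), which forces a node-by-node comparison of intrinsic and continuation value backward from expiry.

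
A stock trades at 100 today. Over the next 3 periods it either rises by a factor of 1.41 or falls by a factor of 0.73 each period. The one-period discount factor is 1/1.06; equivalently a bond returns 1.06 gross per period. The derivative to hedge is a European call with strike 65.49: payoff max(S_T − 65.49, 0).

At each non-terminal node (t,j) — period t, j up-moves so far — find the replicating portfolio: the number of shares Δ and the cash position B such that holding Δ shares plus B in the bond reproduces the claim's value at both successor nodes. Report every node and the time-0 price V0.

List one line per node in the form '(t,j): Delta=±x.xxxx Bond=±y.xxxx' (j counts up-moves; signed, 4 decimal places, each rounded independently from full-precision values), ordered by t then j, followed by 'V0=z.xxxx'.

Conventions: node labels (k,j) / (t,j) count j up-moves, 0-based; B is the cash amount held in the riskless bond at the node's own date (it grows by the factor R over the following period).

No-arbitrage ⇒ martingale measure with p* = (R−d)/(u−d) = 0.4853.
Expiry values: V(3,0)=0.0000, V(3,1)=9.6489, V(3,2)=79.6413, V(3,3)=214.8321
  t=2,j=0: stock 53.2900 → up 75.1389 (V=9.6489), down 38.9017 (V=0.0000). Price 4.4175; hedge Δ=0.2663, bond B=-9.7721.
  t=2,j=1: stock 102.9300 → up 145.1313 (V=79.6413), down 75.1389 (V=9.6489). Price 41.1470; hedge Δ=1.0000, bond B=-61.7830.
  t=2,j=2: stock 198.8100 → up 280.3221 (V=214.8321), down 145.1313 (V=79.6413). Price 137.0270; hedge Δ=1.0000, bond B=-61.7830.
  t=1,j=0: stock 73.0000 → up 102.9300 (V=41.1470), down 53.2900 (V=4.4175). Price 20.9831; hedge Δ=0.7399, bond B=-33.0308.
  t=1,j=1: stock 141.0000 → up 198.8100 (V=137.0270), down 102.9300 (V=41.1470). Price 82.7141; hedge Δ=1.0000, bond B=-58.2859.
  t=0,j=0: stock 100.0000 → up 141.0000 (V=82.7141), down 73.0000 (V=20.9831). Price 48.0574; hedge Δ=0.9078, bond B=-42.7235.
As a check, the time-0 holding Δ(0,0)·S0 + B(0,0) comes to 48.0574 — exactly V0.

(0,0): Delta=0.9078 Bond=-42.7235
(1,0): Delta=0.7399 Bond=-33.0308
(1,1): Delta=1.0000 Bond=-58.2859
(2,0): Delta=0.2663 Bond=-9.7721
(2,1): Delta=1.0000 Bond=-61.7830
(2,2): Delta=1.0000 Bond=-61.7830
V0=48.0574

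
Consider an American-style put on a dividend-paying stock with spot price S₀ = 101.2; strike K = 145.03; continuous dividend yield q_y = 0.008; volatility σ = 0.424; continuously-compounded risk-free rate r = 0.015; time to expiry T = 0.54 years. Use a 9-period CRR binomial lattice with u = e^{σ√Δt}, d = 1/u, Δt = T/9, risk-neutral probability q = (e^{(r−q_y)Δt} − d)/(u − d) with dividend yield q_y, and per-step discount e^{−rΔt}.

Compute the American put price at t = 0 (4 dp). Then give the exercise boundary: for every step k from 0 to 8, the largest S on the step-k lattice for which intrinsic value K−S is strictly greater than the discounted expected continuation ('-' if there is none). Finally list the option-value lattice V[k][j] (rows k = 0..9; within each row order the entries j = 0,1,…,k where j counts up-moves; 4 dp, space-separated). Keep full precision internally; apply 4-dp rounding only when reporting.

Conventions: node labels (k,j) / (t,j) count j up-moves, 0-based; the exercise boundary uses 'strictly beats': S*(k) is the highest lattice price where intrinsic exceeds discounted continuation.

Δt=0.06000  u=1.10944  d=0.90135  q=0.47608  discount=0.99910
step 9 (expiry): payoffs max(K−S,0) = 105.2894 96.1147 84.8219 70.9220 53.8131 32.7543 6.8339 0.0000 0.0000 0.0000
step 8: (k=8,j=0): S=44.0899, K−S=100.9401, hold=100.8307 ⇒ V=100.9401 exercise | (k=8,j=1): S=54.2688, K−S=90.7612, hold=90.6568 ⇒ V=90.7612 exercise | (k=8,j=2): S=66.7975, K−S=78.2325, hold=78.1341 ⇒ V=78.2325 exercise | (k=8,j=3): S=82.2186, K−S=62.8114, hold=62.7203 ⇒ V=62.8114 exercise | (k=8,j=4): S=101.2000, K−S=43.8300, hold=43.7481 ⇒ V=43.8300 exercise | (k=8,j=5): S=124.5635, K−S=20.4665, hold=20.3958 ⇒ V=20.4665 exercise | (k=8,j=6): S=153.3208, K−S=0.0000, hold=3.5772 ⇒ V=3.5772 continue | (k=8,j=7): S=188.7171, K−S=0.0000, hold=0.0000 ⇒ V=0.0000 continue | (k=8,j=8): S=232.2851, K−S=0.0000, hold=0.0000 ⇒ V=0.0000 continue  boundary S*=124.5635
step 7: (k=7,j=0): S=48.9153, K−S=96.1147, hold=96.0077 ⇒ V=96.1147 exercise | (k=7,j=1): S=60.2081, K−S=84.8219, hold=84.7203 ⇒ V=84.8219 exercise | (k=7,j=2): S=74.1080, K−S=70.9220, hold=70.8271 ⇒ V=70.9220 exercise | (k=7,j=3): S=91.2169, K−S=53.8131, hold=53.7264 ⇒ V=53.8131 exercise | (k=7,j=4): S=112.2757, K−S=32.7543, hold=32.6777 ⇒ V=32.7543 exercise | (k=7,j=5): S=138.1961, K−S=6.8339, hold=12.4147 ⇒ V=12.4147 continue | (k=7,j=6): S=170.1007, K−S=0.0000, hold=1.8725 ⇒ V=1.8725 continue | (k=7,j=7): S=209.3709, K−S=0.0000, hold=0.0000 ⇒ V=0.0000 continue  boundary S*=112.2757
step 6: (k=6,j=0): S=54.2688, K−S=90.7612, hold=90.6568 ⇒ V=90.7612 exercise | (k=6,j=1): S=66.7975, K−S=78.2325, hold=78.1341 ⇒ V=78.2325 exercise | (k=6,j=2): S=82.2186, K−S=62.8114, hold=62.7203 ⇒ V=62.8114 exercise | (k=6,j=3): S=101.2000, K−S=43.8300, hold=43.7481 ⇒ V=43.8300 exercise | (k=6,j=4): S=124.5635, K−S=20.4665, hold=23.0503 ⇒ V=23.0503 continue | (k=6,j=5): S=153.3208, K−S=0.0000, hold=7.3891 ⇒ V=7.3891 continue | (k=6,j=6): S=188.7171, K−S=0.0000, hold=0.9802 ⇒ V=0.9802 continue  boundary S*=101.2000
step 5: (k=5,j=0): S=60.2081, K−S=84.8219, hold=84.7203 ⇒ V=84.8219 exercise | (k=5,j=1): S=74.1080, K−S=70.9220, hold=70.8271 ⇒ V=70.9220 exercise | (k=5,j=2): S=91.2169, K−S=53.8131, hold=53.7264 ⇒ V=53.8131 exercise | (k=5,j=3): S=112.2757, K−S=32.7543, hold=33.9067 ⇒ V=33.9067 continue | (k=5,j=4): S=138.1961, K−S=6.8339, hold=15.5804 ⇒ V=15.5804 continue | (k=5,j=5): S=170.1007, K−S=0.0000, hold=4.3341 ⇒ V=4.3341 continue  boundary S*=91.2169
step 4: (k=4,j=0): S=66.7975, K−S=78.2325, hold=78.1341 ⇒ V=78.2325 exercise | (k=4,j=1): S=82.2186, K−S=62.8114, hold=62.7203 ⇒ V=62.8114 exercise | (k=4,j=2): S=101.2000, K−S=43.8300, hold=44.2962 ⇒ V=44.2962 continue | (k=4,j=3): S=124.5635, K−S=20.4665, hold=25.1593 ⇒ V=25.1593 continue | (k=4,j=4): S=153.3208, K−S=0.0000, hold=10.2171 ⇒ V=10.2171 continue  boundary S*=82.2186
step 3: (k=3,j=0): S=74.1080, K−S=70.9220, hold=70.8271 ⇒ V=70.9220 exercise | (k=3,j=1): S=91.2169, K−S=53.8131, hold=53.9482 ⇒ V=53.9482 continue | (k=3,j=2): S=112.2757, K−S=32.7543, hold=35.1539 ⇒ V=35.1539 continue | (k=3,j=3): S=138.1961, K−S=6.8339, hold=18.0294 ⇒ V=18.0294 continue  boundary S*=74.1080
step 2: (k=2,j=0): S=82.2186, K−S=62.8114, hold=62.7846 ⇒ V=62.8114 exercise | (k=2,j=1): S=101.2000, K−S=43.8300, hold=44.9602 ⇒ V=44.9602 continue | (k=2,j=2): S=124.5635, K−S=20.4665, hold=26.9770 ⇒ V=26.9770 continue  boundary S*=82.2186
step 1: (k=1,j=0): S=91.2169, K−S=53.8131, hold=54.2639 ⇒ V=54.2639 continue | (k=1,j=1): S=112.2757, K−S=32.7543, hold=36.3661 ⇒ V=36.3661 continue  boundary S*=-
step 0: (k=0,j=0): S=101.2000, K−S=43.8300, hold=45.7020 ⇒ V=45.7020 continue  boundary S*=-

price = 45.7020
boundary = - - 82.2186 74.1080 82.2186 91.2169 101.2000 112.2757 124.5635
tree:
45.7020
54.2639 36.3661
62.8114 44.9602 26.9770
70.9220 53.9482 35.1539 18.0294
78.2325 62.8114 44.2962 25.1593 10.2171
84.8219 70.9220 53.8131 33.9067 15.5804 4.3341
90.7612 78.2325 62.8114 43.8300 23.0503 7.3891 0.9802
96.1147 84.8219 70.9220 53.8131 32.7543 12.4147 1.8725 0.0000
100.9401 90.7612 78.2325 62.8114 43.8300 20.4665 3.5772 0.0000 0.0000
105.2894 96.1147 84.8219 70.9220 53.8131 32.7543 6.8339 0.0000 0.0000 0.0000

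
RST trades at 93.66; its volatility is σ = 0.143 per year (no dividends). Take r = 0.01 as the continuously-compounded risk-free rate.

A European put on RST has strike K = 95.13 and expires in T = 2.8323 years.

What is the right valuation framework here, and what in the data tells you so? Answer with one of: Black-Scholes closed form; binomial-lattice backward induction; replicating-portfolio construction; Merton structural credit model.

framework: Black-Scholes closed form

Key observation: the strike-95.13 put on RST is European-exercise on a continuously-modelled lognormal underlying, so its value is a single closed-form evaluation.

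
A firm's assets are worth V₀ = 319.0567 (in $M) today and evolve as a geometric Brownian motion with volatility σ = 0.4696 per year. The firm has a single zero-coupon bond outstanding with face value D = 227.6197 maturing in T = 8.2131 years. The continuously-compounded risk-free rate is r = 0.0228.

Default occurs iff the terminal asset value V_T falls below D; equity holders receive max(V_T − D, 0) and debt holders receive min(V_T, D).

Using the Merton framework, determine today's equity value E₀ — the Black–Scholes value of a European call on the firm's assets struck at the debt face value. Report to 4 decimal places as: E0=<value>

E0=199.7875

With assets at 319.0567 and a single debt payment of 227.6197 at 8.2131 years:
d₁ = [ln(V₀/D) + (r + σ²/2)T] / (σ√T)
   = [ln(319.0567/227.6197) + (0.0228 + 0.5·0.4696²)·8.2131] / (0.4696·√8.2131)
   = [0.337693 + 1.092852] / 1.345803 = 1.062967
d₂ = d₁ − σ√T = 1.062967 − 1.345803 = -0.282836
N(d₁) = 0.856102,  N(d₂) = 0.388651,  e^(−rT) = 0.829229
E₀ = V₀·N(d₁) − D·e^(−rT)·N(d₂)
   = 319.0567·0.856102 − 227.6197·0.829229·0.388651 = 199.787464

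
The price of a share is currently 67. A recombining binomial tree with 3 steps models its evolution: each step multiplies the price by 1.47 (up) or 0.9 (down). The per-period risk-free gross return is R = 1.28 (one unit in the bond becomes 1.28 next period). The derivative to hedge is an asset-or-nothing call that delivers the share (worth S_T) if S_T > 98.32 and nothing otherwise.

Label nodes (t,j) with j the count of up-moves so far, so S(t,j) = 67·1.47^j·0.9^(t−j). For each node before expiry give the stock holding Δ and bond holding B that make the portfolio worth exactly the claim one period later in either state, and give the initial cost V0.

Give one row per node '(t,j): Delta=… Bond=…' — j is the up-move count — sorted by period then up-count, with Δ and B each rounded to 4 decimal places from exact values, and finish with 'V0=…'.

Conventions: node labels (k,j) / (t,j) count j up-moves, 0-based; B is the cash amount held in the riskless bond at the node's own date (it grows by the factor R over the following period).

(0,0): Delta=1.5117 Bond=-43.6021
(1,0): Delta=1.9745 Bond=-83.7160
(1,1): Delta=1.3701 Bond=-41.8580
(2,0): Delta=0.0000 Bond=0.0000
(2,1): Delta=2.5789 Bond=-160.7347
(2,2): Delta=1.0000 Bond=0.0000
V0=57.6839

Arbitrage-free pricing uses the up-move probability p* = (R−d)/(u−d) = 0.6667, discounting each step at R = 1.28.
Terminal payoffs: V(3,0)=0.0000, V(3,1)=0.0000, V(3,2)=130.3023, V(3,3)=212.8270
Node (2,0) S=54.2700: V=(p*·0.0000+(1−p*)·0.0000)/1.28=0.0000; Δ=(0.0000−0.0000)/(79.7769−48.8430)=0.0000; B=V−Δ·S=0.0000
Node (2,1) S=88.6410: V=(p*·130.3023+(1−p*)·0.0000)/1.28=67.8658; Δ=(130.3023−0.0000)/(130.3023−79.7769)=2.5789; B=V−Δ·S=-160.7347
Node (2,2) S=144.7803: V=(p*·212.8270+(1−p*)·130.3023)/1.28=144.7803; Δ=(212.8270−130.3023)/(212.8270−130.3023)=1.0000; B=V−Δ·S=0.0000
Node (1,0) S=60.3000: V=(p*·67.8658+(1−p*)·0.0000)/1.28=35.3468; Δ=(67.8658−0.0000)/(88.6410−54.2700)=1.9745; B=V−Δ·S=-83.7160
Node (1,1) S=98.4900: V=(p*·144.7803+(1−p*)·67.8658)/1.28=93.0798; Δ=(144.7803−67.8658)/(144.7803−88.6410)=1.3701; B=V−Δ·S=-41.8580
Node (0,0) S=67.0000: V=(p*·93.0798+(1−p*)·35.3468)/1.28=57.6839; Δ=(93.0798−35.3468)/(98.4900−60.3000)=1.5117; B=V−Δ·S=-43.6021
Check: Δ(0,0)·S0 + B(0,0) = 57.6839 = V0.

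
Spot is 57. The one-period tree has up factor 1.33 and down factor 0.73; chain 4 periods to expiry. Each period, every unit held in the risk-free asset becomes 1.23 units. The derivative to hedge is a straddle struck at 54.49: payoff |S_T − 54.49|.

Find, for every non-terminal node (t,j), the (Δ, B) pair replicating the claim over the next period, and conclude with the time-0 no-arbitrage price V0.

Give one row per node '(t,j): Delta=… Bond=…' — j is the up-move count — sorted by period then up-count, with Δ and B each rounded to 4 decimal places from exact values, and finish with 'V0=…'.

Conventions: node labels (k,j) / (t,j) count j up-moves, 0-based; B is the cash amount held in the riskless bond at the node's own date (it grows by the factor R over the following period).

(0,0): Delta=0.9369 Bond=-19.7691
(1,0): Delta=0.5960 Bond=-10.1315
(1,1): Delta=0.9743 Bond=-27.1529
(2,0): Delta=-1.0000 Bond=36.0169
(2,1): Delta=0.7712 Bond=-22.1575
(2,2): Delta=0.9966 Bond=-35.6462
(3,0): Delta=-1.0000 Bond=44.3008
(3,1): Delta=-1.0000 Bond=44.3008
(3,2): Delta=0.9656 Bond=-41.5646
(3,3): Delta=1.0000 Bond=-44.3008
V0=33.6331

Arbitrage-free pricing uses the up-move probability p* = (R−d)/(u−d) = 0.8333, discounting each step at R = 1.23.
At maturity the claim pays: V(4,0)=38.3030, V(4,1)=24.9986, V(4,2)=0.7591, V(4,3)=43.4032, V(4,4)=123.8634
Node (3,0) S=22.1740: V=(p*·24.9986+(1−p*)·38.3030)/1.23=22.1268; Δ=(24.9986−38.3030)/(29.4914−16.1870)=-1.0000; B=V−Δ·S=44.3008
Node (3,1) S=40.3991: V=(p*·0.7591+(1−p*)·24.9986)/1.23=3.9017; Δ=(0.7591−24.9986)/(53.7309−29.4914)=-1.0000; B=V−Δ·S=44.3008
Node (3,2) S=73.6039: V=(p*·43.4032+(1−p*)·0.7591)/1.23=29.5088; Δ=(43.4032−0.7591)/(97.8932−53.7309)=0.9656; B=V−Δ·S=-41.5646
Node (3,3) S=134.1003: V=(p*·123.8634+(1−p*)·43.4032)/1.23=89.7995; Δ=(123.8634−43.4032)/(178.3534−97.8932)=1.0000; B=V−Δ·S=-44.3008
Node (2,0) S=30.3753: V=(p*·3.9017+(1−p*)·22.1268)/1.23=5.6416; Δ=(3.9017−22.1268)/(40.3991−22.1740)=-1.0000; B=V−Δ·S=36.0169
Node (2,1) S=55.3413: V=(p*·29.5088+(1−p*)·3.9017)/1.23=20.5211; Δ=(29.5088−3.9017)/(73.6039−40.3991)=0.7712; B=V−Δ·S=-22.1575
Node (2,2) S=100.8273: V=(p*·89.7995+(1−p*)·29.5088)/1.23=64.8383; Δ=(89.7995−29.5088)/(134.1003−73.6039)=0.9966; B=V−Δ·S=-35.6462
Node (1,0) S=41.6100: V=(p*·20.5211+(1−p*)·5.6416)/1.23=14.6676; Δ=(20.5211−5.6416)/(55.3413−30.3753)=0.5960; B=V−Δ·S=-10.1315
Node (1,1) S=75.8100: V=(p*·64.8383+(1−p*)·20.5211)/1.23=46.7090; Δ=(64.8383−20.5211)/(100.8273−55.3413)=0.9743; B=V−Δ·S=-27.1529
Node (0,0) S=57.0000: V=(p*·46.7090+(1−p*)·14.6676)/1.23=33.6331; Δ=(46.7090−14.6676)/(75.8100−41.6100)=0.9369; B=V−Δ·S=-19.7691
Verification: the root portfolio costs Δ(0,0)·S0 + B(0,0) = 33.6331, matching V0.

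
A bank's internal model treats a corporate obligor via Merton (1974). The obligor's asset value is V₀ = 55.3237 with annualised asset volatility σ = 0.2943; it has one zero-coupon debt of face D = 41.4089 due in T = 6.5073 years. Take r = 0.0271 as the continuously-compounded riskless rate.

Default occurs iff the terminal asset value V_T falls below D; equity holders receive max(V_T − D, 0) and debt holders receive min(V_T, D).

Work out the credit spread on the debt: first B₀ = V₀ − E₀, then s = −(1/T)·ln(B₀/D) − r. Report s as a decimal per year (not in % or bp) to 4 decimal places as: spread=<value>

spread=0.0247

Work the structural quantities from V₀ = 55.3237 against face 41.4089:
d₁ = [ln(V₀/D) + (r + σ²/2)T] / (σ√T)
   = [ln(55.3237/41.4089) + (0.0271 + 0.5·0.2943²)·6.5073] / (0.2943·√6.5073)
   = [0.289706 + 0.458155] / 0.750742 = 0.996161
d₂ = d₁ − σ√T = 0.996161 − 0.750742 = 0.245419
N(d₁) = 0.840414,  N(d₂) = 0.596934,  e^(−rT) = 0.838326
E₀ = V₀·N(d₁) − D·e^(−rT)·N(d₂)
   = 55.3237·0.840414 − 41.4089·0.838326·0.596934 = 25.772744
B₀ = V₀ − E₀ = 55.3237 − 25.772744 = 29.550956
spread = −(1/T)·ln(B₀/D) − r = −(1/6.5073)·ln(29.550956/41.4089) − 0.0271 = 0.02474635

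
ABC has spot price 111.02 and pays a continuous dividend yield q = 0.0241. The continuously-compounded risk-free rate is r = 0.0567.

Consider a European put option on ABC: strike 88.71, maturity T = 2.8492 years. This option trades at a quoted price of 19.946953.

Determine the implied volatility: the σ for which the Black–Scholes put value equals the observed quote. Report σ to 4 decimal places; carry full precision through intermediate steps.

At σ = 0.5562 the Black–Scholes value reproduces the quote:
σ√T = 0.5562·√2.8492 = 0.938842
d₁ = (ln(S/K) + (r−q+σ²/2)T) / (σ√T) = (ln(111.02/88.71) + (0.0567−0.0241+0.5562²/2)·2.8492) / 0.938842 = (0.224338 + 0.533596) / 0.938842 = 0.807307
d₂ = d₁ − σ√T = 0.807307 − 0.938842 = -0.131535
e^{−rT} = 0.850824
e^{−qT} = 0.933639
N(−d₁) = 0.209745,  N(−d₂) = 0.552324
V = K·e^{−rT}·N(−d₂) − S·e^{−qT}·N(−d₁) = 41.687540 − 21.740587 = 19.946953 (matching the quote); vega is positive throughout, so no other σ reproduces this price

sigma = 0.5562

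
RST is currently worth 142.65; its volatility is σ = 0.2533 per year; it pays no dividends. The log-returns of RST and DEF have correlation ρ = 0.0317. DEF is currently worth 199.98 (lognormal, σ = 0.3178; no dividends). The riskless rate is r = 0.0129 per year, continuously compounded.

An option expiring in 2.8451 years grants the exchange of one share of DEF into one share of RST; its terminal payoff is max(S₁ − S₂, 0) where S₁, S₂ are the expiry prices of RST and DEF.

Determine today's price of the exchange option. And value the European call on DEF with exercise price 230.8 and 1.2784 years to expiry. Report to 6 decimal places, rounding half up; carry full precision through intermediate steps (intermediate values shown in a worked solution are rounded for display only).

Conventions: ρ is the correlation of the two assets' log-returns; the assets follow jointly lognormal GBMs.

σ_eff = √(σ₁² + σ₂² − 2ρσ₁σ₂) = √(0.2533² + 0.3178² − 2·0.0317·0.2533·0.3178) = 0.400068
d₁ = (ln(S₁/S₂) + (q₂ − q₁ + σ_eff²/2)T) / (σ_eff√T) = (ln(142.65/199.98) + (0.0 − 0.0 + 0.080027)·2.8451) / 0.674811 = -0.163214
d₂ = d₁ − σ_eff√T = -0.163214 − 0.674811 = -0.838025
N(d₁) = 0.435175,  N(d₂) = 0.201008
V = S₁·e^{−q₁T}·N(d₁) − S₂·e^{−q₂T}·N(d₂) = 62.077735 − 40.197669 = 21.880066
[vanilla: DEF call K=230.8]
σ√T = 0.3178·√1.2784 = 0.359325
d₁ = (ln(S/K) + (r+σ²/2)T) / (σ√T) = (ln(199.98/230.8) + (0.0129+0.3178²/2)·1.2784) / 0.359325 = (-0.143334 + 0.081049) / 0.359325 = -0.173341
d₂ = d₁ − σ√T = -0.173341 − 0.359325 = -0.532666
e^{−rT} = 0.983644
N(d₁) = 0.431192,  N(d₂) = 0.297133
price = S·N(d₁) − K·e^{−rT}·N(d₂) = 86.229738 − 67.456518 = 18.773220

exchange price = 21.880066
price(DEF call K=230.8) = 18.773220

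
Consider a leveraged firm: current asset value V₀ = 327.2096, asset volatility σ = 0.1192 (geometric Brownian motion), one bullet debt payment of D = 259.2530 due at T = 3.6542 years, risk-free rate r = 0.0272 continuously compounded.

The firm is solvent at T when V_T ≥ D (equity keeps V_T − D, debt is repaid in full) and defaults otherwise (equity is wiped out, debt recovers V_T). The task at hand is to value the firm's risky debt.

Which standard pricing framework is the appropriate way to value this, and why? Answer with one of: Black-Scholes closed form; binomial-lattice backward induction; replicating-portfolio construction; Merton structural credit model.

framework: Merton structural credit model

Key observation: a levered firm with one bullet debt due at 3.6542 years is the canonical structural-credit setup: equity is a call on the firm's assets struck at the face value.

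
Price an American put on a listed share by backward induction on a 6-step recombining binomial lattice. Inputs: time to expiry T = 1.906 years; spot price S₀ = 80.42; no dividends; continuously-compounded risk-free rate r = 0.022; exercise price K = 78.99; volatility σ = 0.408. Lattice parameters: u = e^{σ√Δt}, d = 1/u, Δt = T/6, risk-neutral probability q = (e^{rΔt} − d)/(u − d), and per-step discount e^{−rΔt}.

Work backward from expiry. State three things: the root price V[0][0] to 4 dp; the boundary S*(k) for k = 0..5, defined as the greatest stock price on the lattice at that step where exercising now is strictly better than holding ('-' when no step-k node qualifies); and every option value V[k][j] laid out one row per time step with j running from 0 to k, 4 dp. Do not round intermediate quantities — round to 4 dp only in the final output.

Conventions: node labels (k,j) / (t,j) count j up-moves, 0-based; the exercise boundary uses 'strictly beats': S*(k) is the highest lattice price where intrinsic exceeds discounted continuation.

Δt=0.31767, u=1.25855, d=0.79457, q=0.45788, disc=e^(-rΔt)=0.99304
k=6 terminal: V=max(K-S,0) → 58.7528 46.9355 28.2178 0.0000 0.0000 0.0000 0.0000
k=5: j=0 S=25.4694 intr=53.5206 cont=52.9704 V=53.5206[EX]; j=1 S=40.3420 intr=38.6480 cont=38.0979 V=38.6480[EX]; j=2 S=63.8992 intr=15.0908 cont=15.1909 V=15.1909[hold]; j=3 S=101.2122 intr=0.0000 cont=0.0000 V=0.0000[hold]; j=4 S=160.3138 intr=0.0000 cont=0.0000 V=0.0000[hold]; j=5 S=253.9268 intr=0.0000 cont=0.0000 V=0.0000[hold]  S*(5)=40.3420
k=4: j=0 S=32.0545 intr=46.9355 cont=46.3854 V=46.9355[EX]; j=1 S=50.7722 intr=28.2178 cont=27.7132 V=28.2178[EX]; j=2 S=80.4200 intr=0.0000 cont=8.1780 V=8.1780[hold]; j=3 S=127.3802 intr=0.0000 cont=0.0000 V=0.0000[hold]; j=4 S=201.7622 intr=0.0000 cont=0.0000 V=0.0000[hold]  S*(4)=50.7722
k=3: j=0 S=40.3420 intr=38.6480 cont=38.0979 V=38.6480[EX]; j=1 S=63.8992 intr=15.0908 cont=18.9094 V=18.9094[hold]; j=2 S=101.2122 intr=0.0000 cont=4.4026 V=4.4026[hold]; j=3 S=160.3138 intr=0.0000 cont=0.0000 V=0.0000[hold]  S*(3)=40.3420
k=2: j=0 S=50.7722 intr=28.2178 cont=29.4039 V=29.4039[hold]; j=1 S=80.4200 intr=0.0000 cont=12.1816 V=12.1816[hold]; j=2 S=127.3802 intr=0.0000 cont=2.3701 V=2.3701[hold]  S*(2)=-
k=1: j=0 S=63.8992 intr=15.0908 cont=21.3683 V=21.3683[hold]; j=1 S=101.2122 intr=0.0000 cont=7.6356 V=7.6356[hold]  S*(1)=-
k=0: j=0 S=80.4200 intr=0.0000 cont=14.9754 V=14.9754[hold]  S*(0)=-

price = 14.9754
boundary = - - - 40.3420 50.7722 40.3420
tree:
14.9754
21.3683 7.6356
29.4039 12.1816 2.3701
38.6480 18.9094 4.4026 0.0000
46.9355 28.2178 8.1780 0.0000 0.0000
53.5206 38.6480 15.1909 0.0000 0.0000 0.0000
58.7528 46.9355 28.2178 0.0000 0.0000 0.0000 0.0000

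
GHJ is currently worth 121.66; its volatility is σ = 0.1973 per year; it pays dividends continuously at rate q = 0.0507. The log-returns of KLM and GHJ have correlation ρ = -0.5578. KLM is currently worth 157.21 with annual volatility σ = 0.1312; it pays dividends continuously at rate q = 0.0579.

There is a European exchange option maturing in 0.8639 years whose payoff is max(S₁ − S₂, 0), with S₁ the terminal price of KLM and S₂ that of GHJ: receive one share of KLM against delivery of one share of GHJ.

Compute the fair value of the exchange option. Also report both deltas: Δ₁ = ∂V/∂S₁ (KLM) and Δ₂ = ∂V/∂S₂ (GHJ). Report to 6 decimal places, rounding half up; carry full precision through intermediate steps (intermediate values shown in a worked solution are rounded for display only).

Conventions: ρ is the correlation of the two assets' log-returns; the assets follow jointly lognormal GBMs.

σ_eff = √(σ₁² + σ₂² − 2ρσ₁σ₂) = √(0.1312² + 0.1973² − 2·-0.5578·0.1312·0.1973) = 0.291580
d₁ = (ln(S₁/S₂) + (q₂ − q₁ + σ_eff²/2)T) / (σ_eff√T) = (ln(157.21/121.66) + (0.0507 − 0.0579 + 0.042509)·0.8639) / 0.271013 = 1.058460
d₂ = d₁ − σ_eff√T = 1.058460 − 0.271013 = 0.787448
N(d₁) = 0.855077,  N(d₂) = 0.784490
V = S₁·e^{−q₁T}·N(d₁) − S₂·e^{−q₂T}·N(d₂) = 127.868084 − 91.350998 = 36.517086
Key observation: the rate r is irrelevant here: denominating values in GHJ turns the exchange into a ratio option on S₁/S₂, and discounting at r drops out.
Δ₁ = e^{−q₁T}·N(d₁) = 0.813358;  Δ₂ = −e^{−q₂T}·N(d₂) = -0.750871

exchange price = 36.517086
Δ1 = 0.813358
Δ2 = -0.750871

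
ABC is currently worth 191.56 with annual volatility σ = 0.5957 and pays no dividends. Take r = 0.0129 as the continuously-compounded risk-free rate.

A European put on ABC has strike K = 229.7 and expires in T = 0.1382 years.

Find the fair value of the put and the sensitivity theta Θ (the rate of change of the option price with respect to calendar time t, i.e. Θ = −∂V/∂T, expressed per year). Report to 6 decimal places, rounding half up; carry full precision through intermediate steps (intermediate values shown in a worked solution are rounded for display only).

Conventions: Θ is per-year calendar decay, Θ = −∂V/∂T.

price = 43.174337
Θ = -45.455078

σ√T = 0.5957·√0.1382 = 0.221453
d₁ = (ln(S/K) + (r+σ²/2)T) / (σ√T) = (ln(191.56/229.7) + (0.0129+0.5957²/2)·0.1382) / 0.221453 = (-0.181573 + 0.026304) / 0.221453 = -0.701140
d₂ = d₁ − σ√T = -0.701140 − 0.221453 = -0.922593
e^{−rT} = 0.998219
N(−d₁) = 0.758392,  N(−d₂) = 0.821890
Put price V = K·e^{−rT}·N(−d₂) − S·N(−d₁) = 188.451930 − 145.277593 = 43.174337
φ(d₁) = (1/√(2π))·e^{−d₁²/2} = 0.312005
Θ = −S·φ(d₁)·σ/(2√T) + r·K·e^{−rT}·N(−d₂) = −47.886108 + 2.431030 = -45.455078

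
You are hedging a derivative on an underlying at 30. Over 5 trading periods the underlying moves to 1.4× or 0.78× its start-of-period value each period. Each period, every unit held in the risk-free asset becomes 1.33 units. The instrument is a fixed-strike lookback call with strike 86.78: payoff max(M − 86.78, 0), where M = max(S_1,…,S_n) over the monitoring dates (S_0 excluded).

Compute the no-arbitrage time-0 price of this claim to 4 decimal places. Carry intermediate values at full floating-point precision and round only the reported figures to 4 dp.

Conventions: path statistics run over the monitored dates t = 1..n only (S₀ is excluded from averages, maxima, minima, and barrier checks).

price = 10.5309

Under the martingale measure an up-move has probability p* = 0.8871; value the claim as the probability-weighted average of per-path payoffs, discounted 5 periods at R = 1.33.
Enumerate all 2^5 = 32 price paths (U = up ×1.4, D = down ×0.78); each path with k up-moves has probability p*^k·(1−p*)^(5−k).
DDDDD: M=23.4000, payoff=0.0000, prob=0.000018
UDDDD: M=42.0000, payoff=0.0000, prob=0.000144
DUDDD: M=32.7600, payoff=0.0000, prob=0.000144
UUDDD: M=58.8000, payoff=0.0000, prob=0.001133
DDUDD: M=25.5528, payoff=0.0000, prob=0.000144
UDUDD: M=45.8640, payoff=0.0000, prob=0.001133
DUUDD: M=45.8640, payoff=0.0000, prob=0.001133
UUUDD: M=82.3200, payoff=0.0000, prob=0.008899
DDDUD: M=23.4000, payoff=0.0000, prob=0.000144
UDDUD: M=42.0000, payoff=0.0000, prob=0.001133
DUDUD: M=35.7739, payoff=0.0000, prob=0.001133
UUDUD: M=64.2096, payoff=0.0000, prob=0.008899
DDUUD: M=35.7739, payoff=0.0000, prob=0.001133
UDUUD: M=64.2096, payoff=0.0000, prob=0.008899
DUUUD: M=64.2096, payoff=0.0000, prob=0.008899
UUUUD: M=115.2480, payoff=28.4680, prob=0.069918
DDDDU: M=23.4000, payoff=0.0000, prob=0.000144
UDDDU: M=42.0000, payoff=0.0000, prob=0.001133
DUDDU: M=32.7600, payoff=0.0000, prob=0.001133
UUDDU: M=58.8000, payoff=0.0000, prob=0.008899
DDUDU: M=27.9037, payoff=0.0000, prob=0.001133
UDUDU: M=50.0835, payoff=0.0000, prob=0.008899
DUUDU: M=50.0835, payoff=0.0000, prob=0.008899
UUUDU: M=89.8934, payoff=3.1134, prob=0.069918
DDDUU: M=27.9037, payoff=0.0000, prob=0.001133
UDDUU: M=50.0835, payoff=0.0000, prob=0.008899
DUDUU: M=50.0835, payoff=0.0000, prob=0.008899
UUDUU: M=89.8934, payoff=3.1134, prob=0.069918
DDUUU: M=50.0835, payoff=0.0000, prob=0.008899
UDUUU: M=89.8934, payoff=3.1134, prob=0.069918
DUUUU: M=89.8934, payoff=3.1134, prob=0.069918
UUUUU: M=161.3472, payoff=74.5672, prob=0.549357
Price = Σ prob·payoff / R^5 = 43.825222 / 4.161580 = 10.5309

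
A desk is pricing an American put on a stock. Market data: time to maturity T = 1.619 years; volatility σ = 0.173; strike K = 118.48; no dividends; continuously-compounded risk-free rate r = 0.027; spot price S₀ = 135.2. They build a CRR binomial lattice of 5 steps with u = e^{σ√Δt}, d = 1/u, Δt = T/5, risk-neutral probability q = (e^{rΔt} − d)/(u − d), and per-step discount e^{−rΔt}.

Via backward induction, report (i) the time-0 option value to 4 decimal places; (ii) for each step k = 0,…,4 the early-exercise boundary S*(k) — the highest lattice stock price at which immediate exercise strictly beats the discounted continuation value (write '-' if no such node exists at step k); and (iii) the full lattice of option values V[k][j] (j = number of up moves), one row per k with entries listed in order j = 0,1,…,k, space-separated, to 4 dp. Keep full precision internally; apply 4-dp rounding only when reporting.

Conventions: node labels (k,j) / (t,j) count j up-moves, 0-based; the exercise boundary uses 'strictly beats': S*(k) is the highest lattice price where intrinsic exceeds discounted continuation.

params: Δt=0.32380 u=1.10345 d=0.90625 q=0.51994 e^(-rΔt)=0.99130
t_5 payoffs: 35.8361 17.8524 0.0000 0.0000 0.0000 0.0000
t_4: node(4,0) S=91.1935 payoff=27.2865 vs cont=26.2552 → 27.2865 [stop]  node(4,1) S=111.0376 payoff=7.4424 vs cont=8.4957 → 8.4957 [wait]  node(4,2) S=135.2000 payoff=0.0000 vs cont=0.0000 → 0.0000 [wait]  node(4,3) S=164.6202 payoff=0.0000 vs cont=0.0000 → 0.0000 [wait]  node(4,4) S=200.4424 payoff=0.0000 vs cont=0.0000 → 0.0000 [wait]  ⇒ S*(4)=91.1935
t_3: node(3,0) S=100.6276 payoff=17.8524 vs cont=17.3640 → 17.8524 [stop]  node(3,1) S=122.5247 payoff=0.0000 vs cont=4.0430 → 4.0430 [wait]  node(3,2) S=149.1866 payoff=0.0000 vs cont=0.0000 → 0.0000 [wait]  node(3,3) S=181.6504 payoff=0.0000 vs cont=0.0000 → 0.0000 [wait]  ⇒ S*(3)=100.6276
t_2: node(2,0) S=111.0376 payoff=7.4424 vs cont=10.5795 → 10.5795 [wait]  node(2,1) S=135.2000 payoff=0.0000 vs cont=1.9240 → 1.9240 [wait]  node(2,2) S=164.6202 payoff=0.0000 vs cont=0.0000 → 0.0000 [wait]  ⇒ S*(2)=-
t_1: node(1,0) S=122.5247 payoff=0.0000 vs cont=6.0263 → 6.0263 [wait]  node(1,1) S=149.1866 payoff=0.0000 vs cont=0.9156 → 0.9156 [wait]  ⇒ S*(1)=-
t_0: node(0,0) S=135.2000 payoff=0.0000 vs cont=3.3397 → 3.3397 [wait]  ⇒ S*(0)=-

price = 3.3397
boundary = - - - 100.6276 91.1935
tree:
3.3397
6.0263 0.9156
10.5795 1.9240 0.0000
17.8524 4.0430 0.0000 0.0000
27.2865 8.4957 0.0000 0.0000 0.0000
35.8361 17.8524 0.0000 0.0000 0.0000 0.0000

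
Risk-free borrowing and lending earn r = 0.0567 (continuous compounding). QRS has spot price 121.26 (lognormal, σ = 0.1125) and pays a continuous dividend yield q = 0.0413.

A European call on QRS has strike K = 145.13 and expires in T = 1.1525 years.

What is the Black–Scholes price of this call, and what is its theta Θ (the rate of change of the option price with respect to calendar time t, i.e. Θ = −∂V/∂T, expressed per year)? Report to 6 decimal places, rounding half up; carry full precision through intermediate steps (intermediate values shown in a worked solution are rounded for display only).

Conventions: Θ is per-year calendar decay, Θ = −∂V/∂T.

σ√T = 0.1125·√1.1525 = 0.120774
d₁ = (ln(S/K) + (r−q+σ²/2)T) / (σ√T) = (ln(121.26/145.13) + (0.0567−0.0413+0.1125²/2)·1.1525) / 0.120774 = (-0.179693 + 0.025042) / 0.120774 = -1.280502
d₂ = d₁ − σ√T = -1.280502 − 0.120774 = -1.401276
e^{−rT} = 0.936743
e^{−qT} = 0.953517
N(d₁) = 0.100184,  N(d₂) = 0.080566
Call price V = S·e^{−qT}·N(d₁) − K·e^{−rT}·N(d₂) = 11.583649 − 10.952869 = 0.630780
φ(d₁) = (1/√(2π))·e^{−d₁²/2} = 0.175734
Θ = −S·e^{−qT}·φ(d₁)·σ/(2√T) + q·S·e^{−qT}·N(d₁) − r·K·e^{−rT}·N(d₂) = −1.064645 + 0.478405 − 0.621028 = -1.207268

price = 0.630780
Θ = -1.207268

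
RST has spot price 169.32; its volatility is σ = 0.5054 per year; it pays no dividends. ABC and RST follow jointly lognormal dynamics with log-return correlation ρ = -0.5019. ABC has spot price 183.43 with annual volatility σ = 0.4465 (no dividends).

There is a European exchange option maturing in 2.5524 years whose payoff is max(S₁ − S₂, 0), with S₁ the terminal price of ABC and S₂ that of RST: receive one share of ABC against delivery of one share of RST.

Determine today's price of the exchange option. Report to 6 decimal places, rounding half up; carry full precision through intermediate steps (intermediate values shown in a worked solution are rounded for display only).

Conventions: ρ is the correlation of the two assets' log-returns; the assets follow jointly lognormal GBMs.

exchange price = 93.674299

σ_eff = √(σ₁² + σ₂² − 2ρσ₁σ₂) = √(0.4465² + 0.5054² − 2·-0.5019·0.4465·0.5054) = 0.825415
d₁ = (ln(S₁/S₂) + (q₂ − q₁ + σ_eff²/2)T) / (σ_eff√T) = (ln(183.43/169.32) + (0.0 − 0.0 + 0.340655)·2.5524) / 1.318702 = 0.720049
d₂ = d₁ − σ_eff√T = 0.720049 − 1.318702 = -0.598653
N(d₁) = 0.764253,  N(d₂) = 0.274702
V = S₁·e^{−q₁T}·N(d₁) − S₂·e^{−q₂T}·N(d₂) = 140.186865 − 46.512566 = 93.674299
Key observation: no risk-free rate is needed — with the second asset as numeraire the exchange option is a call on the ratio S₁/S₂, and r cancels out of the value.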